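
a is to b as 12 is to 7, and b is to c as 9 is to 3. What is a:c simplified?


Given a:b = 12:7 and b:c = 9:3
Make b consistent. Multiply first ratio by 9: a:b = 108:63
Multiply second ratio by 7: b:c = 63:21
Now b = 63 in both, so a:b:c = 108:63:21
Therefore a:c = 108:21
Simplify by GCD: a:c = 36:7

36:7


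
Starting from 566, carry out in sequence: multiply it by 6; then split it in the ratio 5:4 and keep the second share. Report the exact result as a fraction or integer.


Start with 566.
Step 1: Multiply by 6: 566 * 6 = 3396
Step 2: Split 5:4, second share = 3396 * 4/9 = 4528/3
Final result = 4528/3

4528/3


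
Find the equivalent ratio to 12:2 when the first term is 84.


Original ratio: 12:2
First term target: 84
Scale factor = 84 / 12 = 7
Multiply second term: 2 * 7 = 14
Equivalent ratio = 84:14

84:14


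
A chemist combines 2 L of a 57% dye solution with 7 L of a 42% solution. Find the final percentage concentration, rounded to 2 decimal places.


Solute in mixture 1 = 57% of 2 L = 2*57/100 = 57/50 L
Solute in mixture 2 = 42% of 7 L = 7*42/100 = 147/50 L
Total solute = 57/50 + 147/50 = 102/25 L
Total volume = 2 + 7 = 9 L
Final concentration = 102/25/9 * 100 = 45.33%

45.33


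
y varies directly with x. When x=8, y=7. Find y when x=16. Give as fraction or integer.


Direct proportion: y = kx
Find k: k = 7/8 = 7/8
Compute y at x=16: y = 7/8 * 16
y = 14

14


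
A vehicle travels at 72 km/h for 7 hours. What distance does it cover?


Using distance = speed * time
Speed = 72 km/h
Time = 7 hours
Distance = 72 * 7
= 504 km

504


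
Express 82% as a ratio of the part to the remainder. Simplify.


Part = 82%, Remainder = 18%
Ratio = 82:18
GCD(82, 18) = 2
Simplify: 41:9 = 41:9

41:9


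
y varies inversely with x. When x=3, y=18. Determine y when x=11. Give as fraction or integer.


Inverse proportion: y = k/x
Find k: k = 3 * 18 = 54
Compute y at x=11: y = 54/11
y = 54/11

54/11


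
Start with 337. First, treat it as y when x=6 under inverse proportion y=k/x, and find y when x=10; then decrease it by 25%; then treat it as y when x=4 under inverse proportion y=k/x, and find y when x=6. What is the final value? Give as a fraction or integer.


Start with 337.
Step 1: Inverse prop: k = (337)*6; new y = k/10 = 337*6/10 = 1011/5
Step 2: Decrease by 25%: 1011/5 * 75/100 = 3033/20
Step 3: Inverse prop: k = (3033/20)*4; new y = k/6 = 3033/20*4/6 = 1011/10
Final result = 1011/10

1011/10


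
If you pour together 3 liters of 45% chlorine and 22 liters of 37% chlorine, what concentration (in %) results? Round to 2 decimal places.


Solute in mixture 1 = 45% of 3 L = 3*45/100 = 27/20 L
Solute in mixture 2 = 37% of 22 L = 22*37/100 = 407/50 L
Total solute = 27/20 + 407/50 = 949/100 L
Total volume = 3 + 22 = 25 L
Final concentration = 949/100/25 * 100 = 37.96%

37.96


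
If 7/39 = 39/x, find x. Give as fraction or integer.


Setting up: 7/39 = 39/x
Cross multiply: 7 * x = 39 * 39
7x = 1521
x = 1521/7
x = 1521/7

1521/7


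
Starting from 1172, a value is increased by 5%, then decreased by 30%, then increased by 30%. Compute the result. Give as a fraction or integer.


Start: 1172
Step 1: increase by 5% => multiply by 105/100
  1172 * 105/100 = 6153/5
Step 2: decrease by 30% => multiply by 70/100
  6153/5 * 70/100 = 43071/50
Step 3: increase by 30% => multiply by 130/100
  43071/50 * 130/100 = 559923/500
Final value = 559923/500

559923/500


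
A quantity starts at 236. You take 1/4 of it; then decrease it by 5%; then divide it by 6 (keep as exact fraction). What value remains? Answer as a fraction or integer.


Start with 236.
Step 1: Take 1/4: 236 * 1/4 = 59
Step 2: Decrease by 5%: 59 * 95/100 = 1121/20
Step 3: Divide by 6: 1121/20 / 6 = 1121/120
Final result = 1121/120

1121/120


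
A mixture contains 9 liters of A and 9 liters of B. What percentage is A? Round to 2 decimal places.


Volume of A = 9 L
Volume of B = 9 L
Total volume = 9 + 9 = 18 L
Percentage of A = (9/18) * 100
= 50.00%

50.00


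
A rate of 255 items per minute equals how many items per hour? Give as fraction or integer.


Converting from per minute to per hour
Rate = 255 items per minute
Multiply by 60: 255 * 60
= 15300 items per hour

15300


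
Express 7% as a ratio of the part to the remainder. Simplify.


Part = 7%, Remainder = 93%
Ratio = 7:93
GCD(7, 93) = 1
Simplify: 7:93 = 7:93

7:93


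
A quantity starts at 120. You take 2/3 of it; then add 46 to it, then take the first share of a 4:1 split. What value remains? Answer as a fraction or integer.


Start with 120.
Step 1: Take 2/3: 120 * 2/3 = 80
Step 2: Add 46: 80+46=126; split 4:1 first = 126*4/5 = 504/5
Final result = 504/5

504/5


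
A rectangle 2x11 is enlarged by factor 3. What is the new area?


Original dimensions: 2 x 11
Enlargement factor = 3
New width = 2 * 3 = 6
New height = 11 * 3 = 33
New area = 6 * 33 = 198

198


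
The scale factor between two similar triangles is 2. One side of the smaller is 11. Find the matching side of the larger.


Similar triangles have proportional sides
Scale factor = 2
Smaller side = 11
Corresponding larger side = 11 * 2
= 22

22


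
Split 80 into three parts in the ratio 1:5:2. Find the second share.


Ratio = 1:5:2
Total parts = 1 + 5 + 2 = 8
Value per part = 80 / 8 = 10
First share = 1 * 10 = 10
Middle share = 5 * 10 = 50
Third share = 2 * 10 = 20

50


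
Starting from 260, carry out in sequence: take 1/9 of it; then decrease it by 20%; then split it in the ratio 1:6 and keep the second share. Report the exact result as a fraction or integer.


Start with 260.
Step 1: Take 1/9: 260 * 1/9 = 260/9
Step 2: Decrease by 20%: 260/9 * 80/100 = 208/9
Step 3: Split 1:6, second share = 208/9 * 6/7 = 416/21
Final result = 416/21

416/21


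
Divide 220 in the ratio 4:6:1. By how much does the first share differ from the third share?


Total parts = 4 + 6 + 1 = 11
Value per part = 220 / 11 = 20
Shares: 4*20=80, 6*20=120, 1*20=20
First share = 80, third share = 20
Difference = |80 - 20| = 60

60


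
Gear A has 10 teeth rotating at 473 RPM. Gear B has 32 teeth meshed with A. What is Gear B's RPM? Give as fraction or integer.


Gear ratio: teeth_A * RPM_A = teeth_B * RPM_B
10 * 473 = 32 * RPM_B
4730 = 32 * RPM_B
RPM_B = 4730 / 32
RPM_B = 2365/16

2365/16


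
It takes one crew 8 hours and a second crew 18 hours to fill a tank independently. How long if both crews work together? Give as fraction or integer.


Rate of A = 1/8 job per hour
Rate of B = 1/18 job per hour
Combined rate = 1/8 + 1/18
Find common denominator: (18 + 8)/(8*18) = 26/144
Combined rate = 13/72 job per hour
Time together = 1 / (13/72) = 72/13 hours

72/13


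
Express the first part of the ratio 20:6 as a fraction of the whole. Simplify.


Total parts = 20 + 6 = 26
First part fraction = 20/26
Simplify: 20/26 = 10/13

10/13


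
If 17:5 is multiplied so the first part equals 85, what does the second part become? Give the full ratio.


Original ratio: 17:5
First term target: 85
Scale factor = 85 / 17 = 5
Multiply second term: 5 * 5 = 25
Equivalent ratio = 85:25

85:25


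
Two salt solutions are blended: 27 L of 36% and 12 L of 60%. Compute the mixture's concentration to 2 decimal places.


Solute in mixture 1 = 36% of 27 L = 27*36/100 = 243/25 L
Solute in mixture 2 = 60% of 12 L = 12*60/100 = 36/5 L
Total solute = 243/25 + 36/5 = 423/25 L
Total volume = 27 + 12 = 39 L
Final concentration = 423/25/39 * 100 = 43.38%

43.38


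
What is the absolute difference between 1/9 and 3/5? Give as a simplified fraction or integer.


Simplify: 1/9 = 1/9 and 3/5 = 3/5
Find common denominator: LCD = 45
Convert: 5/45 and 27/45
Difference = |5 - 27|/45 = 22/45
Simplified = 22/45

22/45


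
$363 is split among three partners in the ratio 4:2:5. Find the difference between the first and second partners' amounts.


Total parts = 4 + 2 + 5 = 11
Value per part = 363 / 11 = 33
Shares: 4*33=132, 2*33=66, 5*33=165
First share = 132, second share = 66
Difference = |132 - 66| = 66

66


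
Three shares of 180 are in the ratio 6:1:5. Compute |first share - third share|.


Total parts = 6 + 1 + 5 = 12
Value per part = 180 / 12 = 15
Shares: 6*15=90, 1*15=15, 5*15=75
First share = 90, third share = 75
Difference = |90 - 75| = 15

15


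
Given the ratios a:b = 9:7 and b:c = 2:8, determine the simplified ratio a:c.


Given a:b = 9:7 and b:c = 2:8
Make b consistent. Multiply first ratio by 2: a:b = 18:14
Multiply second ratio by 7: b:c = 14:56
Now b = 14 in both, so a:b:c = 18:14:56
Therefore a:c = 18:56
Simplify by GCD: a:c = 9:28

9:28


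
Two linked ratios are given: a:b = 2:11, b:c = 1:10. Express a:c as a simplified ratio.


Given a:b = 2:11 and b:c = 1:10
Make b consistent. Multiply first ratio by 1: a:b = 2:11
Multiply second ratio by 11: b:c = 11:110
Now b = 11 in both, so a:b:c = 2:11:110
Therefore a:c = 2:110
Simplify by GCD: a:c = 1:55

1:55


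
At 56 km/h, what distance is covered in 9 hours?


Using distance = speed * time
Speed = 56 km/h
Time = 9 hours
Distance = 56 * 9
= 504 km

504


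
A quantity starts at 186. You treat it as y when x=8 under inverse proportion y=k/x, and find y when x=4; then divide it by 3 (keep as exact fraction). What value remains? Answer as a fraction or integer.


Start with 186.
Step 1: Inverse prop: k = (186)*8; new y = k/4 = 186*8/4 = 372
Step 2: Divide by 3: 372 / 3 = 124
Final result = 124

124


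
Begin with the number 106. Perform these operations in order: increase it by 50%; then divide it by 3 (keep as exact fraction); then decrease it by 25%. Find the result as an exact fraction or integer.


Start with 106.
Step 1: Increase by 50%: 106 * 150/100 = 159
Step 2: Divide by 3: 159 / 3 = 53
Step 3: Decrease by 25%: 53 * 75/100 = 159/4
Final result = 159/4

159/4


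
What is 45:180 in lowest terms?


Find GCD(45, 180)
GCD = 45
Divide both by 45: 45/45 = 1, 180/45 = 4
Simplified ratio = 1:4

1:4


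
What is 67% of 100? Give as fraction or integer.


Compute 67% of 100
Convert percentage: 67% = 67/100
Multiply: 100 * 67/100
= 6700/100
= 67

67


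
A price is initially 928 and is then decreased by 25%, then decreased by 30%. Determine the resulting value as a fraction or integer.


Start: 928
Step 1: decrease by 25% => multiply by 75/100
  928 * 75/100 = 696
Step 2: decrease by 30% => multiply by 70/100
  696 * 70/100 = 2436/5
Final value = 2436/5

2436/5


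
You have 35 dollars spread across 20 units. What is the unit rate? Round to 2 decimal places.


Total dollars = 35
Number of units = 20
Unit rate = 35 / 20
= 1.75 dollars per unit

1.75


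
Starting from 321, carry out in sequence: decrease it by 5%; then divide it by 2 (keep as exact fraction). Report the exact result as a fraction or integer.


Start with 321.
Step 1: Decrease by 5%: 321 * 95/100 = 6099/20
Step 2: Divide by 2: 6099/20 / 2 = 6099/40
Final result = 6099/40

6099/40


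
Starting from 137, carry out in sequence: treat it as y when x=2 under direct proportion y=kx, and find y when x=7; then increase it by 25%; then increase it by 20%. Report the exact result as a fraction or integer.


Start with 137.
Step 1: Direct prop: k = (137)/2; new y = k*7 = 137*7/2 = 959/2
Step 2: Increase by 25%: 959/2 * 125/100 = 4795/8
Step 3: Increase by 20%: 4795/8 * 120/100 = 2877/4
Final result = 2877/4

2877/4


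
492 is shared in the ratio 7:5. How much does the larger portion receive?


Total parts = 7 + 5 = 12
Value per part = 492 / 12 = 41
First share = 7 * 41 = 287
Second share = 5 * 41 = 205
Larger share = 287

287


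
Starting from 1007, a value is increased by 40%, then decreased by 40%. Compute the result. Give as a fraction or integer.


Start: 1007
Step 1: increase by 40% => multiply by 140/100
  1007 * 140/100 = 7049/5
Step 2: decrease by 40% => multiply by 60/100
  7049/5 * 60/100 = 21147/25
Final value = 21147/25

21147/25


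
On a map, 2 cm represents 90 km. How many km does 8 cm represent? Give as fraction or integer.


Map scale: 2 cm = 90 km
Measured distance on map = 8 cm
Set up proportion: 8 * 90 / 2
= 720 / 2
= 360 km

360


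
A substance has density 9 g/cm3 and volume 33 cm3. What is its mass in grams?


Using mass = density * volume
Density = 9 g/cm3
Volume = 33 cm3
Mass = 9 * 33
= 297 g

297


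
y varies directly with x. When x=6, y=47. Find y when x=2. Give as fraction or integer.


Direct proportion: y = kx
Find k: k = 47/6 = 47/6
Compute y at x=2: y = 47/6 * 2
y = 47/3

47/3


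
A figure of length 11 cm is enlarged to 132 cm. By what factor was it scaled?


Original length = 11 cm
Scaled length = 132 cm
Scale factor = 132 / 11
= 12

12


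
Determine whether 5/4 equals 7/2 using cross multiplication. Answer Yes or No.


Cross multiply to check 5/4 = 7/2
Left cross product: 5 * 2 = 10
Right cross product: 4 * 7 = 28
10 != 28
Not equal, so proportions differ => No

No


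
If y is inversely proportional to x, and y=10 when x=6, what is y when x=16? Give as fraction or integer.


Inverse proportion: y = k/x
Find k: k = 6 * 10 = 60
Compute y at x=16: y = 60/16
y = 15/4

15/4


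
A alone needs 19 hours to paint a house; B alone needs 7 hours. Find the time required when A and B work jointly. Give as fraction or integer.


Rate of A = 1/19 job per hour
Rate of B = 1/7 job per hour
Combined rate = 1/19 + 1/7
Find common denominator: (7 + 19)/(19*7) = 26/133
Combined rate = 26/133 job per hour
Time together = 1 / (26/133) = 133/26 hours

133/26


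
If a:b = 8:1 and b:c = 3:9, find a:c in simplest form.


Given a:b = 8:1 and b:c = 3:9
Make b consistent. Multiply first ratio by 3: a:b = 24:3
Multiply second ratio by 1: b:c = 3:9
Now b = 3 in both, so a:b:c = 24:3:9
Therefore a:c = 24:9
Simplify by GCD: a:c = 8:3

8:3


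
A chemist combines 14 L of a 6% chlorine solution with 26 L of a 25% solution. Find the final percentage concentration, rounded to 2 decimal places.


Solute in mixture 1 = 6% of 14 L = 14*6/100 = 21/25 L
Solute in mixture 2 = 25% of 26 L = 26*25/100 = 13/2 L
Total solute = 21/25 + 13/2 = 367/50 L
Total volume = 14 + 26 = 40 L
Final concentration = 367/50/40 * 100 = 18.35%

18.35


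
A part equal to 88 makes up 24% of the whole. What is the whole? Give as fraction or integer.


Given: 88 is 24% of the whole
Set up: 88 = 24/100 * whole
whole = 88 * 100 / 24
whole = 8800 / 24
whole = 1100/3

1100/3


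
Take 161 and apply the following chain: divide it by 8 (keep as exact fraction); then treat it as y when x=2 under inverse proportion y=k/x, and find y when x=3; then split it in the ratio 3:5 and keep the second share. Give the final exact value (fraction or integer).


Start with 161.
Step 1: Divide by 8: 161 / 8 = 161/8
Step 2: Inverse prop: k = (161/8)*2; new y = k/3 = 161/8*2/3 = 161/12
Step 3: Split 3:5, second share = 161/12 * 5/8 = 805/96
Final result = 805/96

805/96


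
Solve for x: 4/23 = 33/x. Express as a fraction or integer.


Setting up: 4/23 = 33/x
Cross multiply: 4 * x = 23 * 33
4x = 759
x = 759/4
x = 759/4

759/4


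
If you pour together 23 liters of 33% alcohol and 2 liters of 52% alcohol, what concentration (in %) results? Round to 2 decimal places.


Solute in mixture 1 = 33% of 23 L = 23*33/100 = 759/100 L
Solute in mixture 2 = 52% of 2 L = 2*52/100 = 26/25 L
Total solute = 759/100 + 26/25 = 863/100 L
Total volume = 23 + 2 = 25 L
Final concentration = 863/100/25 * 100 = 34.52%

34.52


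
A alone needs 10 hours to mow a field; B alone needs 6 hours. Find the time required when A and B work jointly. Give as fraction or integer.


Rate of A = 1/10 job per hour
Rate of B = 1/6 job per hour
Combined rate = 1/10 + 1/6
Find common denominator: (6 + 10)/(10*6) = 16/60
Combined rate = 4/15 job per hour
Time together = 1 / (4/15) = 15/4 hours

15/4


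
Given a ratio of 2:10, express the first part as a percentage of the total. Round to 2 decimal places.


Total parts = 2 + 10 = 12
First part fraction = 2/12
Percentage = (2/12) * 100
= 0.166667 * 100
= 16.67%

16.67


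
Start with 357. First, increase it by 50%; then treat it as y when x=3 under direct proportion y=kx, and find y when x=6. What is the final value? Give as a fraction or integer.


Start with 357.
Step 1: Increase by 50%: 357 * 150/100 = 1071/2
Step 2: Direct prop: k = (1071/2)/3; new y = k*6 = 1071/2*6/3 = 1071
Final result = 1071

1071


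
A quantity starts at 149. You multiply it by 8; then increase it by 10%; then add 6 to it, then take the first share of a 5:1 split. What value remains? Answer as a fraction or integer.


Start with 149.
Step 1: Multiply by 8: 149 * 8 = 1192
Step 2: Increase by 10%: 1192 * 110/100 = 6556/5
Step 3: Add 6: 6556/5+6=6586/5; split 5:1 first = 6586/5*5/6 = 3293/3
Final result = 3293/3

3293/3


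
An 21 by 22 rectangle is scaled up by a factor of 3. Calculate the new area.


Original dimensions: 21 x 22
Enlargement factor = 3
New width = 21 * 3 = 63
New height = 22 * 3 = 66
New area = 63 * 66 = 4158

4158


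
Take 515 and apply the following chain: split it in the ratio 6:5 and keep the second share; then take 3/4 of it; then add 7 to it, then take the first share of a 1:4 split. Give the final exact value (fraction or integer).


Start with 515.
Step 1: Split 6:5, second share = 515 * 5/11 = 2575/11
Step 2: Take 3/4: 2575/11 * 3/4 = 7725/44
Step 3: Add 7: 7725/44+7=8033/44; split 1:4 first = 8033/44*1/5 = 8033/220
Final result = 8033/220

8033/220


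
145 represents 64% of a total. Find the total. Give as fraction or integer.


Given: 145 is 64% of the whole
Set up: 145 = 64/100 * whole
whole = 145 * 100 / 64
whole = 14500 / 64
whole = 3625/16

3625/16


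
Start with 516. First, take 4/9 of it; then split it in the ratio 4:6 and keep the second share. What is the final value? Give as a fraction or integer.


Start with 516.
Step 1: Take 4/9: 516 * 4/9 = 688/3
Step 2: Split 4:6, second share = 688/3 * 6/10 = 688/5
Final result = 688/5

688/5


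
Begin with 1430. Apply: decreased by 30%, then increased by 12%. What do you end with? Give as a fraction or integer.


Start: 1430
Step 1: decrease by 30% => multiply by 70/100
  1430 * 70/100 = 1001
Step 2: increase by 12% => multiply by 112/100
  1001 * 112/100 = 28028/25
Final value = 28028/25

28028/25


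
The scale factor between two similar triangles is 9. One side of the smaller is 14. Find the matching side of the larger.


Similar triangles have proportional sides
Scale factor = 9
Smaller side = 14
Corresponding larger side = 14 * 9
= 126

126


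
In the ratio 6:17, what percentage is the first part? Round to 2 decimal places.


Total parts = 6 + 17 = 23
First part fraction = 6/23
Percentage = (6/23) * 100
= 0.26087 * 100
= 26.09%

26.09


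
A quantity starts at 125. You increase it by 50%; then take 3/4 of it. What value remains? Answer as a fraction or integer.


Start with 125.
Step 1: Increase by 50%: 125 * 150/100 = 375/2
Step 2: Take 3/4: 375/2 * 3/4 = 1125/8
Final result = 1125/8

1125/8


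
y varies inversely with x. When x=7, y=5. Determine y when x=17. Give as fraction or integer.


Inverse proportion: y = k/x
Find k: k = 7 * 5 = 35
Compute y at x=17: y = 35/17
y = 35/17

35/17


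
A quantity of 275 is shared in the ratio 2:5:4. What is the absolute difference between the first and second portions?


Total parts = 2 + 5 + 4 = 11
Value per part = 275 / 11 = 25
Shares: 2*25=50, 5*25=125, 4*25=100
First share = 50, second share = 125
Difference = |50 - 125| = 75

75


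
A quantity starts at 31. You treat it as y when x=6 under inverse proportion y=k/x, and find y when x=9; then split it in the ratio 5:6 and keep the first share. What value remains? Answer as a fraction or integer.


Start with 31.
Step 1: Inverse prop: k = (31)*6; new y = k/9 = 31*6/9 = 62/3
Step 2: Split 5:6, first share = 62/3 * 5/11 = 310/33
Final result = 310/33

310/33


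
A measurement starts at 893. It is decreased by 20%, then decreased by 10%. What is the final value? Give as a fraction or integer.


Start: 893
Step 1: decrease by 20% => multiply by 80/100
  893 * 80/100 = 3572/5
Step 2: decrease by 10% => multiply by 90/100
  3572/5 * 90/100 = 16074/25
Final value = 16074/25

16074/25


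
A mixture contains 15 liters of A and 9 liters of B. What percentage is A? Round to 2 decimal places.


Volume of A = 15 L
Volume of B = 9 L
Total volume = 15 + 9 = 24 L
Percentage of A = (15/24) * 100
= 62.50%

62.50


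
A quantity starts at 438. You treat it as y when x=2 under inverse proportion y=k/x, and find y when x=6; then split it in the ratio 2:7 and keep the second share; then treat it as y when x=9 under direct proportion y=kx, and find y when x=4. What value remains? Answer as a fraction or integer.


Start with 438.
Step 1: Inverse prop: k = (438)*2; new y = k/6 = 438*2/6 = 146
Step 2: Split 2:7, second share = 146 * 7/9 = 1022/9
Step 3: Direct prop: k = (1022/9)/9; new y = k*4 = 1022/9*4/9 = 4088/81
Final result = 4088/81

4088/81


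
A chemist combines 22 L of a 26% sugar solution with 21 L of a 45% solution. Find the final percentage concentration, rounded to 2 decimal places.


Solute in mixture 1 = 26% of 22 L = 22*26/100 = 143/25 L
Solute in mixture 2 = 45% of 21 L = 21*45/100 = 189/20 L
Total solute = 143/25 + 189/20 = 1517/100 L
Total volume = 22 + 21 = 43 L
Final concentration = 1517/100/43 * 100 = 35.28%

35.28


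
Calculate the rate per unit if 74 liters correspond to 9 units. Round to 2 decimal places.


Total liters = 74
Number of units = 9
Unit rate = 74 / 9
= 8.22 liters per unit

8.22


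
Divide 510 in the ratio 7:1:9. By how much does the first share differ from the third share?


Total parts = 7 + 1 + 9 = 17
Value per part = 510 / 17 = 30
Shares: 7*30=210, 1*30=30, 9*30=270
First share = 210, third share = 270
Difference = |210 - 270| = 60

60


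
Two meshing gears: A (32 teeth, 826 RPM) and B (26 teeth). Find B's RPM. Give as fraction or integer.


Gear ratio: teeth_A * RPM_A = teeth_B * RPM_B
32 * 826 = 26 * RPM_B
26432 = 26 * RPM_B
RPM_B = 26432 / 26
RPM_B = 13216/13

13216/13


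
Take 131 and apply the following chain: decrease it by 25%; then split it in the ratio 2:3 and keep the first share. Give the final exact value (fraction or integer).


Start with 131.
Step 1: Decrease by 25%: 131 * 75/100 = 393/4
Step 2: Split 2:3, first share = 393/4 * 2/5 = 393/10
Final result = 393/10

393/10


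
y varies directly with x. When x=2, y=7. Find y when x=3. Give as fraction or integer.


Direct proportion: y = kx
Find k: k = 7/2 = 7/2
Compute y at x=3: y = 7/2 * 3
y = 21/2

21/2


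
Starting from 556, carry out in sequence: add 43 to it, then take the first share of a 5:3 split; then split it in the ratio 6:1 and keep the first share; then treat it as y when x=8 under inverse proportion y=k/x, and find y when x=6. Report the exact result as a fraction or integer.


Start with 556.
Step 1: Add 43: 556+43=599; split 5:3 first = 599*5/8 = 2995/8
Step 2: Split 6:1, first share = 2995/8 * 6/7 = 8985/28
Step 3: Inverse prop: k = (8985/28)*8; new y = k/6 = 8985/28*8/6 = 2995/7
Final result = 2995/7

2995/7


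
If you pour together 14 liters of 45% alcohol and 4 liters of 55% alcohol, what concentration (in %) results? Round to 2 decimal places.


Solute in mixture 1 = 45% of 14 L = 14*45/100 = 63/10 L
Solute in mixture 2 = 55% of 4 L = 4*55/100 = 11/5 L
Total solute = 63/10 + 11/5 = 17/2 L
Total volume = 14 + 4 = 18 L
Final concentration = 17/2/18 * 100 = 47.22%

47.22


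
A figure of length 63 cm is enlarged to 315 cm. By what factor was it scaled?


Original length = 63 cm
Scaled length = 315 cm
Scale factor = 315 / 63
= 5

5


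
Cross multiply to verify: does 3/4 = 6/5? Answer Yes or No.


Cross multiply to check 3/4 = 6/5
Left cross product: 3 * 5 = 15
Right cross product: 4 * 6 = 24
15 != 24
Not equal, so proportions differ => No

No


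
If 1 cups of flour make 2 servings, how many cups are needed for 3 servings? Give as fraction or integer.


Original: 1 cups for 2 servings
Target servings = 3
Scaling factor = 3/2
New amount = 1 * 3/2
= 3/2
= 3/2 cups

3/2


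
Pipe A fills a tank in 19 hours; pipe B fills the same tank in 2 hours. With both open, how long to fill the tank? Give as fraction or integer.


Rate of A = 1/19 job per hour
Rate of B = 1/2 job per hour
Combined rate = 1/19 + 1/2
Find common denominator: (2 + 19)/(19*2) = 21/38
Combined rate = 21/38 job per hour
Time together = 1 / (21/38) = 38/21 hours

38/21


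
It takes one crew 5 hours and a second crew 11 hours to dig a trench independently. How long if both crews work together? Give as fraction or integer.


Rate of A = 1/5 job per hour
Rate of B = 1/11 job per hour
Combined rate = 1/5 + 1/11
Find common denominator: (11 + 5)/(5*11) = 16/55
Combined rate = 16/55 job per hour
Time together = 1 / (16/55) = 55/16 hours

55/16


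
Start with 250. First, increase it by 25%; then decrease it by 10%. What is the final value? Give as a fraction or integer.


Start with 250.
Step 1: Increase by 25%: 250 * 125/100 = 625/2
Step 2: Decrease by 10%: 625/2 * 90/100 = 1125/4
Final result = 1125/4

1125/4


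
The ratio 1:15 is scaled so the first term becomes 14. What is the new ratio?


Original ratio: 1:15
First term target: 14
Scale factor = 14 / 1 = 14
Multiply second term: 15 * 14 = 210
Equivalent ratio = 14:210

14:210


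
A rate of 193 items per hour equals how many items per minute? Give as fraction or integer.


Converting from per hour to per minute
Rate = 193 items per hour
Divide by 60: 193/60
= 193/60 items per minute

193/60


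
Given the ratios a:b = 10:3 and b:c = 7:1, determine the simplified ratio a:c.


Given a:b = 10:3 and b:c = 7:1
Make b consistent. Multiply first ratio by 7: a:b = 70:21
Multiply second ratio by 3: b:c = 21:3
Now b = 21 in both, so a:b:c = 70:21:3
Therefore a:c = 70:3
Simplify by GCD: a:c = 70:3

70:3


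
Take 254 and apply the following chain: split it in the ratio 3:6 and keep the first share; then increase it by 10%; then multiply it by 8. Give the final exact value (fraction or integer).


Start with 254.
Step 1: Split 3:6, first share = 254 * 3/9 = 254/3
Step 2: Increase by 10%: 254/3 * 110/100 = 1397/15
Step 3: Multiply by 8: 1397/15 * 8 = 11176/15
Final result = 11176/15

11176/15


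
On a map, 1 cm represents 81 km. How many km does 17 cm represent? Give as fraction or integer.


Map scale: 1 cm = 81 km
Measured distance on map = 17 cm
Set up proportion: 17 * 81 / 1
= 1377 / 1
= 1377 km

1377


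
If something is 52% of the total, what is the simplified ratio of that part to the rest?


Part = 52%, Remainder = 48%
Ratio = 52:48
GCD(52, 48) = 4
Simplify: 13:12 = 13:12

13:12


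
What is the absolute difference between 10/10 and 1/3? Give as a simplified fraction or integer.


Simplify: 10/10 = 1 and 1/3 = 1/3
Find common denominator: LCD = 3
Convert: 3/3 and 1/3
Difference = |3 - 1|/3 = 2/3
Simplified = 2/3

2/3


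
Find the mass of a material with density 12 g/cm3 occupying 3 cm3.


Using mass = density * volume
Density = 12 g/cm3
Volume = 3 cm3
Mass = 12 * 3
= 36 g

36


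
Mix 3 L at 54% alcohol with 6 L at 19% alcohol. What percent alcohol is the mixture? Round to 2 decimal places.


Solute in mixture 1 = 54% of 3 L = 3*54/100 = 81/50 L
Solute in mixture 2 = 19% of 6 L = 6*19/100 = 57/50 L
Total solute = 81/50 + 57/50 = 69/25 L
Total volume = 3 + 6 = 9 L
Final concentration = 69/25/9 * 100 = 30.67%

30.67


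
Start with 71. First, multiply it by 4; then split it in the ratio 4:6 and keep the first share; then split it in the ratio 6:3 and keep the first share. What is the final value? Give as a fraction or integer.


Start with 71.
Step 1: Multiply by 4: 71 * 4 = 284
Step 2: Split 4:6, first share = 284 * 4/10 = 568/5
Step 3: Split 6:3, first share = 568/5 * 6/9 = 1136/15
Final result = 1136/15

1136/15


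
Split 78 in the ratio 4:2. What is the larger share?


Total parts = 4 + 2 = 6
Value per part = 78 / 6 = 13
First share = 4 * 13 = 52
Second share = 2 * 13 = 26
Larger share = 52

52


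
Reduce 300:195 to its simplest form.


Find GCD(300, 195)
GCD = 15
Divide both by 15: 300/15 = 20, 195/15 = 13
Simplified ratio = 20:13

20:13


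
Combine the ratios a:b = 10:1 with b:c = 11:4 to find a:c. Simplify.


Given a:b = 10:1 and b:c = 11:4
Make b consistent. Multiply first ratio by 11: a:b = 110:11
Multiply second ratio by 1: b:c = 11:4
Now b = 11 in both, so a:b:c = 110:11:4
Therefore a:c = 110:4
Simplify by GCD: a:c = 55:2

55:2


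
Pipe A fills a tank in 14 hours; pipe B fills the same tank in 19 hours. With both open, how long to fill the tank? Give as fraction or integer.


Rate of A = 1/14 job per hour
Rate of B = 1/19 job per hour
Combined rate = 1/14 + 1/19
Find common denominator: (19 + 14)/(14*19) = 33/266
Combined rate = 33/266 job per hour
Time together = 1 / (33/266) = 266/33 hours

266/33


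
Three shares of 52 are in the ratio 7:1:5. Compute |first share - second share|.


Total parts = 7 + 1 + 5 = 13
Value per part = 52 / 13 = 4
Shares: 7*4=28, 1*4=4, 5*4=20
First share = 28, second share = 4
Difference = |28 - 4| = 24

24


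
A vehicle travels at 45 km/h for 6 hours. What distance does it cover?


Using distance = speed * time
Speed = 45 km/h
Time = 6 hours
Distance = 45 * 6
= 270 km

270


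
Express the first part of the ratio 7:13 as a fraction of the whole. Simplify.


Total parts = 7 + 13 = 20
First part fraction = 7/20
Simplify: 7/20 = 7/20

7/20


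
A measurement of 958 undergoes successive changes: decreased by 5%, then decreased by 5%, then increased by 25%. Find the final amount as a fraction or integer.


Start: 958
Step 1: decrease by 5% => multiply by 95/100
  958 * 95/100 = 9101/10
Step 2: decrease by 5% => multiply by 95/100
  9101/10 * 95/100 = 172919/200
Step 3: increase by 25% => multiply by 125/100
  172919/200 * 125/100 = 172919/160
Final value = 172919/160

172919/160


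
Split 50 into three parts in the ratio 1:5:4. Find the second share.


Ratio = 1:5:4
Total parts = 1 + 5 + 4 = 10
Value per part = 50 / 10 = 5
First share = 1 * 5 = 5
Middle share = 5 * 5 = 25
Third share = 4 * 5 = 20

25


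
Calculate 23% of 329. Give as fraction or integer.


Compute 23% of 329
Convert percentage: 23% = 23/100
Multiply: 329 * 23/100
= 7567/100
= 7567/100

7567/100


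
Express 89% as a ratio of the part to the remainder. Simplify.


Part = 89%, Remainder = 11%
Ratio = 89:11
GCD(89, 11) = 1
Simplify: 89:11 = 89:11

89:11


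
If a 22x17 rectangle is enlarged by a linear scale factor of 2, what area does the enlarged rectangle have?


Original dimensions: 22 x 17
Enlargement factor = 2
New width = 22 * 2 = 44
New height = 17 * 2 = 34
New area = 44 * 34 = 1496

1496


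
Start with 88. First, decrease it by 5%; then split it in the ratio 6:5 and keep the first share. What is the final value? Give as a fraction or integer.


Start with 88.
Step 1: Decrease by 5%: 88 * 95/100 = 418/5
Step 2: Split 6:5, first share = 418/5 * 6/11 = 228/5
Final result = 228/5

228/5


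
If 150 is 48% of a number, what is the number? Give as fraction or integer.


Given: 150 is 48% of the whole
Set up: 150 = 48/100 * whole
whole = 150 * 100 / 48
whole = 15000 / 48
whole = 625/2

625/2


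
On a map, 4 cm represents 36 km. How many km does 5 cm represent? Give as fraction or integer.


Map scale: 4 cm = 36 km
Measured distance on map = 5 cm
Set up proportion: 5 * 36 / 4
= 180 / 4
= 45 km

45


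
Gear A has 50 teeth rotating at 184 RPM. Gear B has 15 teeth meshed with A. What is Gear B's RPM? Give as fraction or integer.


Gear ratio: teeth_A * RPM_A = teeth_B * RPM_B
50 * 184 = 15 * RPM_B
9200 = 15 * RPM_B
RPM_B = 9200 / 15
RPM_B = 1840/3

1840/3


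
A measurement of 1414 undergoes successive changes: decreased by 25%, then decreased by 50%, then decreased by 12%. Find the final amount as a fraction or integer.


Start: 1414
Step 1: decrease by 25% => multiply by 75/100
  1414 * 75/100 = 2121/2
Step 2: decrease by 50% => multiply by 50/100
  2121/2 * 50/100 = 2121/4
Step 3: decrease by 12% => multiply by 88/100
  2121/4 * 88/100 = 23331/50
Final value = 23331/50

23331/50


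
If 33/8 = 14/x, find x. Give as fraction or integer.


Setting up: 33/8 = 14/x
Cross multiply: 33 * x = 8 * 14
33x = 112
x = 112/33
x = 112/33

112/33


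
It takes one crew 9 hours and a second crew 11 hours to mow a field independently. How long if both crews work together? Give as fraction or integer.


Rate of A = 1/9 job per hour
Rate of B = 1/11 job per hour
Combined rate = 1/9 + 1/11
Find common denominator: (11 + 9)/(9*11) = 20/99
Combined rate = 20/99 job per hour
Time together = 1 / (20/99) = 99/20 hours

99/20


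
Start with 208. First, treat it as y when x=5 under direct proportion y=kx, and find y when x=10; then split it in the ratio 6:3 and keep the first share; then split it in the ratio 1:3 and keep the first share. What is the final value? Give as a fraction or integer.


Start with 208.
Step 1: Direct prop: k = (208)/5; new y = k*10 = 208*10/5 = 416
Step 2: Split 6:3, first share = 416 * 6/9 = 832/3
Step 3: Split 1:3, first share = 832/3 * 1/4 = 208/3
Final result = 208/3

208/3


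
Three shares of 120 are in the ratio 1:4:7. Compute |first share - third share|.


Total parts = 1 + 4 + 7 = 12
Value per part = 120 / 12 = 10
Shares: 1*10=10, 4*10=40, 7*10=70
First share = 10, third share = 70
Difference = |10 - 70| = 60

60


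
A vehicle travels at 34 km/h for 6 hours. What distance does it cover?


Using distance = speed * time
Speed = 34 km/h
Time = 6 hours
Distance = 34 * 6
= 204 km

204


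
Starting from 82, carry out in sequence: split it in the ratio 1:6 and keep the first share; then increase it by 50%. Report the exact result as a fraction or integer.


Start with 82.
Step 1: Split 1:6, first share = 82 * 1/7 = 82/7
Step 2: Increase by 50%: 82/7 * 150/100 = 123/7
Final result = 123/7

123/7


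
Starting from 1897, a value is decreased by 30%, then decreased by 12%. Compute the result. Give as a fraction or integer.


Start: 1897
Step 1: decrease by 30% => multiply by 70/100
  1897 * 70/100 = 13279/10
Step 2: decrease by 12% => multiply by 88/100
  13279/10 * 88/100 = 146069/125
Final value = 146069/125

146069/125


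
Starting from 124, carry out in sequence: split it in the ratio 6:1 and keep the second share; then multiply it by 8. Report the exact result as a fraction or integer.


Start with 124.
Step 1: Split 6:1, second share = 124 * 1/7 = 124/7
Step 2: Multiply by 8: 124/7 * 8 = 992/7
Final result = 992/7

992/7


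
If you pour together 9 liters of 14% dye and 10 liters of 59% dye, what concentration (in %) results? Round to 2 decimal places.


Solute in mixture 1 = 14% of 9 L = 9*14/100 = 63/50 L
Solute in mixture 2 = 59% of 10 L = 10*59/100 = 59/10 L
Total solute = 63/50 + 59/10 = 179/25 L
Total volume = 9 + 10 = 19 L
Final concentration = 179/25/19 * 100 = 37.68%

37.68


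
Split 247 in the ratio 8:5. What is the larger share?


Total parts = 8 + 5 = 13
Value per part = 247 / 13 = 19
First share = 8 * 19 = 152
Second share = 5 * 19 = 95
Larger share = 152

152


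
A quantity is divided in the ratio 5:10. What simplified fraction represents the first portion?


Total parts = 5 + 10 = 15
First part fraction = 5/15
Simplify: 5/15 = 1/3

1/3


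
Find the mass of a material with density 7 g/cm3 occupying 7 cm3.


Using mass = density * volume
Density = 7 g/cm3
Volume = 7 cm3
Mass = 7 * 7
= 49 g

49


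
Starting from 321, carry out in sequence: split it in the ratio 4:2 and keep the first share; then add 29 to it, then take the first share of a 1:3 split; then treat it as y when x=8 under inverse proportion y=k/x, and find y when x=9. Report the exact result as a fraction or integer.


Start with 321.
Step 1: Split 4:2, first share = 321 * 4/6 = 214
Step 2: Add 29: 214+29=243; split 1:3 first = 243*1/4 = 243/4
Step 3: Inverse prop: k = (243/4)*8; new y = k/9 = 243/4*8/9 = 54
Final result = 54

54


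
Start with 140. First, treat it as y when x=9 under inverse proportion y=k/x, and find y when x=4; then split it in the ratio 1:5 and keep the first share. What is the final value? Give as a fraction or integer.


Start with 140.
Step 1: Inverse prop: k = (140)*9; new y = k/4 = 140*9/4 = 315
Step 2: Split 1:5, first share = 315 * 1/6 = 105/2
Final result = 105/2

105/2


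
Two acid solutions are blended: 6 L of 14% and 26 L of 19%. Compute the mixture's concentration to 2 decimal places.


Solute in mixture 1 = 14% of 6 L = 6*14/100 = 21/25 L
Solute in mixture 2 = 19% of 26 L = 26*19/100 = 247/50 L
Total solute = 21/25 + 247/50 = 289/50 L
Total volume = 6 + 26 = 32 L
Final concentration = 289/50/32 * 100 = 18.06%

18.06


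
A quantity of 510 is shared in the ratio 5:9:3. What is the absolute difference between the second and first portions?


Total parts = 5 + 9 + 3 = 17
Value per part = 510 / 17 = 30
Shares: 5*30=150, 9*30=270, 3*30=90
Second share = 270, first share = 150
Difference = |270 - 150| = 120

120


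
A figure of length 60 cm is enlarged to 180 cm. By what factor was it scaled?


Original length = 60 cm
Scaled length = 180 cm
Scale factor = 180 / 60
= 3

3


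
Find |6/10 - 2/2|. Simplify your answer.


Simplify: 6/10 = 3/5 and 2/2 = 1
Find common denominator: LCD = 5
Convert: 3/5 and 5/5
Difference = |3 - 5|/5 = 2/5
Simplified = 2/5

2/5


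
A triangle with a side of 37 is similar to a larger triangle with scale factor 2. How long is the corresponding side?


Similar triangles have proportional sides
Scale factor = 2
Smaller side = 37
Corresponding larger side = 37 * 2
= 74

74


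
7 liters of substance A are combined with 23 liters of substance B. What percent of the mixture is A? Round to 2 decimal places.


Volume of A = 7 L
Volume of B = 23 L
Total volume = 7 + 23 = 30 L
Percentage of A = (7/30) * 100
= 23.33%

23.33


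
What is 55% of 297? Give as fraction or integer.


Compute 55% of 297
Convert percentage: 55% = 55/100
Multiply: 297 * 55/100
= 16335/100
= 3267/20

3267/20


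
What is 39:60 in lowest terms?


Find GCD(39, 60)
GCD = 3
Divide both by 3: 39/3 = 13, 60/3 = 20
Simplified ratio = 13:20

13:20


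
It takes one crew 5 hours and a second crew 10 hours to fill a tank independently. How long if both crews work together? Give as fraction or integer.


Rate of A = 1/5 job per hour
Rate of B = 1/10 job per hour
Combined rate = 1/5 + 1/10
Find common denominator: (10 + 5)/(5*10) = 15/50
Combined rate = 3/10 job per hour
Time together = 1 / (3/10) = 10/3 hours

10/3


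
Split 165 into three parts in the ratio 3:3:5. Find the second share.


Ratio = 3:3:5
Total parts = 3 + 3 + 5 = 11
Value per part = 165 / 11 = 15
First share = 3 * 15 = 45
Middle share = 3 * 15 = 45
Third share = 5 * 15 = 75

45


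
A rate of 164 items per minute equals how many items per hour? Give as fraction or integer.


Converting from per minute to per hour
Rate = 164 items per minute
Multiply by 60: 164 * 60
= 9840 items per hour

9840


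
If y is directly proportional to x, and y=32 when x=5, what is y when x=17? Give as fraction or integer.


Direct proportion: y = kx
Find k: k = 32/5 = 32/5
Compute y at x=17: y = 32/5 * 17
y = 544/5

544/5


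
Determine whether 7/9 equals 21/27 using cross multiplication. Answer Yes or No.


Cross multiply to check 7/9 = 21/27
Left cross product: 7 * 27 = 189
Right cross product: 9 * 21 = 189
189 = 189
Equal, so proportions match => Yes

Yes


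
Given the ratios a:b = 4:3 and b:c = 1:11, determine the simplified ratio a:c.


Given a:b = 4:3 and b:c = 1:11
Make b consistent. Multiply first ratio by 1: a:b = 4:3
Multiply second ratio by 3: b:c = 3:33
Now b = 3 in both, so a:b:c = 4:3:33
Therefore a:c = 4:33
Simplify by GCD: a:c = 4:33

4:33
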